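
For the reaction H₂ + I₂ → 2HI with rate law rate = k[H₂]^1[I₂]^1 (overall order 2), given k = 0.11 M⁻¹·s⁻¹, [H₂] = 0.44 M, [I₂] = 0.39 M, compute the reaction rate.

0.01888 M/s

Step 1: The rate law is rate = k[H₂]^1[I₂]^1, overall order = 1+1 = 2
Step 2: Substitute values: rate = 0.11 × (0.44)^1 × (0.39)^1
Step 3: rate = 0.11 × 0.44 × 0.39 = 0.018876 M/s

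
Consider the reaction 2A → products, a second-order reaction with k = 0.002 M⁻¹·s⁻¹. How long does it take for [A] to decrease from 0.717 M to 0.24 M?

1386 s

Step 1: For second-order: t = (1/[A] - 1/[A]₀)/k
Step 2: t = (1/0.24 - 1/0.717)/0.002
Step 3: t = (4.167 - 1.395)/0.002
Step 4: t = 2.772/0.002 = 1386 s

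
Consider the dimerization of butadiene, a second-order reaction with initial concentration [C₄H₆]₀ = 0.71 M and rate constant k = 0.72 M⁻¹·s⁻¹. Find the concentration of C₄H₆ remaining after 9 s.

0.1268 M

Step 1: For a second-order reaction: 1/[C₄H₆] = 1/[C₄H₆]₀ + kt
Step 2: 1/[C₄H₆] = 1/0.71 + 0.72 × 9
Step 3: 1/[C₄H₆] = 1.408 + 6.48 = 7.888
Step 4: [C₄H₆] = 1/7.888 = 0.1268 M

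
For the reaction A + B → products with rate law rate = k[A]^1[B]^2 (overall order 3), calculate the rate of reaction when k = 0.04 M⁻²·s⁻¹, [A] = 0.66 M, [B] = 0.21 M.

0.001164 M/s

Step 1: The rate law is rate = k[A]^1[B]^2, overall order = 1+2 = 3
Step 2: Substitute values: rate = 0.04 × (0.66)^1 × (0.21)^2
Step 3: rate = 0.04 × 0.66 × 0.0441 = 0.00116424 M/s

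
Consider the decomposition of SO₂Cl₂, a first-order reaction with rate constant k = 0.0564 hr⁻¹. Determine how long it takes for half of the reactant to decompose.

12.29 hr

Step 1: For a first-order reaction, t₁/₂ = ln(2)/k
Step 2: t₁/₂ = ln(2)/0.0564
Step 3: t₁/₂ = 0.6931/0.0564 = 12.29 hr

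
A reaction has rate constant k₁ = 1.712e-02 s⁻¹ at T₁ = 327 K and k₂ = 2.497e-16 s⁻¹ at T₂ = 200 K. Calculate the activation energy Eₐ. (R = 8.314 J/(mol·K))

136.4 kJ/mol

Step 1: Use the two-temperature Arrhenius form: ln(k₂/k₁) = -Eₐ/R × (1/T₂ - 1/T₁)
Step 2: ln(k₂/k₁) = ln(2.497e-16/1.712e-02) = ln(1.45853e-14) = -31.8588
Step 3: 1/T₂ - 1/T₁ = 1/200 - 1/327 = 1.941896e-03 K⁻¹
Step 4: Eₐ = -R × ln(k₂/k₁) / (1/T₂ - 1/T₁) = -8.314 × -31.8588 / 1.941896e-03
Step 5: Eₐ = 1.3640e+05 J/mol = 136.4 kJ/mol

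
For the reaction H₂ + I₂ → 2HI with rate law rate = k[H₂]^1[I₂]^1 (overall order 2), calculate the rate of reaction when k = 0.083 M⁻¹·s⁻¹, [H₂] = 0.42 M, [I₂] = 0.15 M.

0.005229 M/s

Step 1: The rate law is rate = k[H₂]^1[I₂]^1, overall order = 1+1 = 2
Step 2: Substitute values: rate = 0.083 × (0.42)^1 × (0.15)^1
Step 3: rate = 0.083 × 0.42 × 0.15 = 0.005229 M/s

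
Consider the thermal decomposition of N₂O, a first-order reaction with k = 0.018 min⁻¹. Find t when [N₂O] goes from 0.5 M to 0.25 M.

38.51 min

Step 1: For first-order: t = ln([N₂O]₀/[N₂O])/k
Step 2: t = ln(0.5/0.25)/0.018
Step 3: t = ln(2)/0.018
Step 4: t = 0.6931/0.018 = 38.51 min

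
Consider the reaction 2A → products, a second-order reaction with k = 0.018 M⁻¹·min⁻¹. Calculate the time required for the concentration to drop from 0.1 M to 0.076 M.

175.4 min

Step 1: For second-order: t = (1/[A] - 1/[A]₀)/k
Step 2: t = (1/0.076 - 1/0.1)/0.018
Step 3: t = (13.16 - 10)/0.018
Step 4: t = 3.158/0.018 = 175.4 min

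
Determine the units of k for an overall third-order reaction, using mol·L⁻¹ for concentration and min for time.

(mol·L⁻¹)⁻²·min⁻¹

Step 1: For overall order n, rate = k × (concentration)^n.
Step 2: Rate has units mol·L⁻¹·min⁻¹; concentration term has units (mol·L⁻¹)^3.
Step 3: k = rate / (concentration)^n, so units of k = (mol·L⁻¹)^(1-3)·min⁻¹ = (mol·L⁻¹)⁻²·min⁻¹.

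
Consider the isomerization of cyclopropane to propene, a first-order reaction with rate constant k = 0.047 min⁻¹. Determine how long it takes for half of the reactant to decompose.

14.75 min

Step 1: For a first-order reaction, t₁/₂ = ln(2)/k
Step 2: t₁/₂ = ln(2)/0.047
Step 3: t₁/₂ = 0.6931/0.047 = 14.75 min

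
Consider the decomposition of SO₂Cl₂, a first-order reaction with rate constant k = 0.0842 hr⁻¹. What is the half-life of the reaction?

8.232 hr

Step 1: For a first-order reaction, t₁/₂ = ln(2)/k
Step 2: t₁/₂ = ln(2)/0.0842
Step 3: t₁/₂ = 0.6931/0.0842 = 8.232 hr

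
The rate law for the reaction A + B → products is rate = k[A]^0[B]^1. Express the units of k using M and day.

day⁻¹

Step 1: Overall order = 0 + 1 = 1.
Step 2: rate has units M·day⁻¹; [A]^0[B]^1 has units M^1.
Step 3: k = rate/([A]^0[B]^1), so units of k = M^(1-1)·day⁻¹ = day⁻¹.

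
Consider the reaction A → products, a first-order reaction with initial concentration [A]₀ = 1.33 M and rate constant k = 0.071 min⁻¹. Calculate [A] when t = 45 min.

0.05449 M

Step 1: For a first-order reaction: [A] = [A]₀ × e^(-kt)
Step 2: [A] = 1.33 × e^(-0.071 × 45)
Step 3: [A] = 1.33 × e^(-3.195)
Step 4: [A] = 1.33 × 0.0409665 = 0.05449 M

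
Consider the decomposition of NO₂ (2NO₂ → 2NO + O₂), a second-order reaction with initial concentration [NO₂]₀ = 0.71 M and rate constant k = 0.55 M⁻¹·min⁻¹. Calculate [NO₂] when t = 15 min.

0.1035 M

Step 1: For a second-order reaction: 1/[NO₂] = 1/[NO₂]₀ + kt
Step 2: 1/[NO₂] = 1/0.71 + 0.55 × 15
Step 3: 1/[NO₂] = 1.408 + 8.25 = 9.658
Step 4: [NO₂] = 1/9.658 = 0.1035 M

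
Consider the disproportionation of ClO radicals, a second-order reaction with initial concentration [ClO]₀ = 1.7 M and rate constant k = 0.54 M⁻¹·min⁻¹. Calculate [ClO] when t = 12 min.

0.1415 M

Step 1: For a second-order reaction: 1/[ClO] = 1/[ClO]₀ + kt
Step 2: 1/[ClO] = 1/1.7 + 0.54 × 12
Step 3: 1/[ClO] = 0.5882 + 6.48 = 7.068
Step 4: [ClO] = 1/7.068 = 0.1415 M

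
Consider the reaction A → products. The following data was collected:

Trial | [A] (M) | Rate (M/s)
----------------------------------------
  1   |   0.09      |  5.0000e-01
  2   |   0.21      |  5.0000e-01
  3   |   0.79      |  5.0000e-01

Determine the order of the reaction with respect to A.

zeroth order (0)

Step 1: Compare trials - when concentration changes, rate stays constant.
Step 2: rate₂/rate₁ = 5.0000e-01/5.0000e-01 = 1
Step 3: [A]₂/[A]₁ = 0.21/0.09 = 2.333
Step 4: Since rate ratio ≈ (conc ratio)^0, the reaction is zeroth order.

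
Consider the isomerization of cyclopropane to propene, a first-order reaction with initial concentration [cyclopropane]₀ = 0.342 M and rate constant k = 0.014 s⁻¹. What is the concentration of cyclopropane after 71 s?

0.1266 M

Step 1: For a first-order reaction: [cyclopropane] = [cyclopropane]₀ × e^(-kt)
Step 2: [cyclopropane] = 0.342 × e^(-0.014 × 71)
Step 3: [cyclopropane] = 0.342 × e^(-0.994)
Step 4: [cyclopropane] = 0.342 × 0.370093 = 0.1266 M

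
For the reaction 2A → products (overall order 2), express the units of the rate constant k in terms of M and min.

M⁻¹·min⁻¹

Step 1: For overall order n, rate = k × (concentration)^n.
Step 2: Rate has units M·min⁻¹; concentration term has units M^2.
Step 3: k = rate / (concentration)^n, so units of k = M^(1-2)·min⁻¹ = M⁻¹·min⁻¹.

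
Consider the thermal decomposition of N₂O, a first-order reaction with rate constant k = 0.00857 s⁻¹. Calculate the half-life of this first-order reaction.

80.88 s

Step 1: For a first-order reaction, t₁/₂ = ln(2)/k
Step 2: t₁/₂ = ln(2)/0.00857
Step 3: t₁/₂ = 0.6931/0.00857 = 80.88 s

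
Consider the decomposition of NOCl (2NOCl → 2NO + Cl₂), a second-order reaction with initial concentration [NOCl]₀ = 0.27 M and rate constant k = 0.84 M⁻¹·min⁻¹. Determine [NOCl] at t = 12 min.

0.07255 M

Step 1: For a second-order reaction: 1/[NOCl] = 1/[NOCl]₀ + kt
Step 2: 1/[NOCl] = 1/0.27 + 0.84 × 12
Step 3: 1/[NOCl] = 3.704 + 10.08 = 13.78
Step 4: [NOCl] = 1/13.78 = 0.07255 M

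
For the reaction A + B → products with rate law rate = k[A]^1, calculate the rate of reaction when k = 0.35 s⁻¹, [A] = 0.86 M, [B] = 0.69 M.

0.301 M/s

Step 1: The rate law is rate = k[A]^1
Step 2: Note that the rate does not depend on [B] (zero order in B).
Step 3: rate = 0.35 × (0.86)^1 = 0.301 M/s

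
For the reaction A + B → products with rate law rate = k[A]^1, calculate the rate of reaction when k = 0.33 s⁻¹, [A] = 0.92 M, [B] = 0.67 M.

0.3036 M/s

Step 1: The rate law is rate = k[A]^1
Step 2: Note that the rate does not depend on [B] (zero order in B).
Step 3: rate = 0.33 × (0.92)^1 = 0.3036 M/s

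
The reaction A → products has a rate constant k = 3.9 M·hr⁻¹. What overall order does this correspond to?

zeroth order (0)

Step 1: The units of k for an nth-order reaction are (concentration)^(1-n)·(time)⁻¹.
Step 2: Here k has units M·hr⁻¹, so the concentration exponent is 1.
Step 3: 1 - n = 1 ⇒ n = 0. The reaction is zeroth order.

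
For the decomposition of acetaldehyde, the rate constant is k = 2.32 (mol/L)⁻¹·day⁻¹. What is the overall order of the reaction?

second order (2)

Step 1: The units of k for an nth-order reaction are (concentration)^(1-n)·(time)⁻¹.
Step 2: Here k has units (mol/L)⁻¹·day⁻¹, so the concentration exponent is -1.
Step 3: 1 - n = -1 ⇒ n = 2. The reaction is second order.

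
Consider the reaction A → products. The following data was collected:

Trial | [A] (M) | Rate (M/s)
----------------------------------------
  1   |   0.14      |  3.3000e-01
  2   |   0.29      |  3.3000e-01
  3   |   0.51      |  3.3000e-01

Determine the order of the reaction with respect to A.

zeroth order (0)

Step 1: Compare trials - when concentration changes, rate stays constant.
Step 2: rate₂/rate₁ = 3.3000e-01/3.3000e-01 = 1
Step 3: [A]₂/[A]₁ = 0.29/0.14 = 2.071
Step 4: Since rate ratio ≈ (conc ratio)^0, the reaction is zeroth order.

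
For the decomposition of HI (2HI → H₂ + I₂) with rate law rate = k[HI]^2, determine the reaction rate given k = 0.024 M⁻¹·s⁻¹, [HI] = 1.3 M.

0.04056 M/s

Step 1: Identify the rate law: rate = k[HI]^2
Step 2: Substitute values: rate = 0.024 × (1.3)^2
Step 3: Calculate: rate = 0.024 × 1.69 = 0.04056 M/s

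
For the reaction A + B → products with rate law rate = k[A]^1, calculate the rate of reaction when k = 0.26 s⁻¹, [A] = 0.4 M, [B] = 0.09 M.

0.104 M/s

Step 1: The rate law is rate = k[A]^1
Step 2: Note that the rate does not depend on [B] (zero order in B).
Step 3: rate = 0.26 × (0.4)^1 = 0.104 M/s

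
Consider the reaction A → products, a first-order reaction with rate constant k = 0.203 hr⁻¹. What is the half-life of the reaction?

3.415 hr

Step 1: For a first-order reaction, t₁/₂ = ln(2)/k
Step 2: t₁/₂ = ln(2)/0.203
Step 3: t₁/₂ = 0.6931/0.203 = 3.415 hr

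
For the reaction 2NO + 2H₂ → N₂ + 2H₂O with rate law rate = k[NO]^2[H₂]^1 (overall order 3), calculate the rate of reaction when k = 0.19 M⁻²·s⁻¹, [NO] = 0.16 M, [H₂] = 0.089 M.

0.0004329 M/s

Step 1: The rate law is rate = k[NO]^2[H₂]^1, overall order = 2+1 = 3
Step 2: Substitute values: rate = 0.19 × (0.16)^2 × (0.089)^1
Step 3: rate = 0.19 × 0.0256 × 0.089 = 0.000432896 M/s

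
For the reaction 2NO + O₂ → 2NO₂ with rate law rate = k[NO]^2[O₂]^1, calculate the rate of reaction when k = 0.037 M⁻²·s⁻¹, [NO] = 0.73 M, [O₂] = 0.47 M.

0.009267 M/s

Step 1: The rate law is rate = k[NO]^2[O₂]^1
Step 2: Substitute: rate = 0.037 × (0.73)^2 × (0.47)^1
Step 3: rate = 0.037 × 0.5329 × 0.47 = 0.00926713 M/s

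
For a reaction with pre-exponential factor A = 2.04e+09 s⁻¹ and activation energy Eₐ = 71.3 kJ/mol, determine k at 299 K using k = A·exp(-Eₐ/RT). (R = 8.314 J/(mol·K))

7.13e-04 s⁻¹

Step 1: Use the Arrhenius equation: k = A × exp(-Eₐ/RT)
Step 2: Convert Eₐ to J/mol: 71.3 kJ/mol = 71300 J/mol
Step 3: Calculate the exponent: -Eₐ/(RT) = -71300/(8.314 × 299) = -28.68193
Step 4: k = 2.04e+09 × exp(-28.68193)
Step 5: k = 2.04e+09 × 3.49620e-13 = 7.1322e-04 s⁻¹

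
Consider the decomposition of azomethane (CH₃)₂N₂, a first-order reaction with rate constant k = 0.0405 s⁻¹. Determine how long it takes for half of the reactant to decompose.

17.11 s

Step 1: For a first-order reaction, t₁/₂ = ln(2)/k
Step 2: t₁/₂ = ln(2)/0.0405
Step 3: t₁/₂ = 0.6931/0.0405 = 17.11 s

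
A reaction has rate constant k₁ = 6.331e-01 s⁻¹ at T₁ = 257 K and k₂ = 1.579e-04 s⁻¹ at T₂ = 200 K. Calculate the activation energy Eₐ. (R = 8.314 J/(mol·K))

62.2 kJ/mol

Step 1: Use the two-temperature Arrhenius form: ln(k₂/k₁) = -Eₐ/R × (1/T₂ - 1/T₁)
Step 2: ln(k₂/k₁) = ln(1.579e-04/6.331e-01) = ln(0.000249408) = -8.29642
Step 3: 1/T₂ - 1/T₁ = 1/200 - 1/257 = 1.108949e-03 K⁻¹
Step 4: Eₐ = -R × ln(k₂/k₁) / (1/T₂ - 1/T₁) = -8.314 × -8.29642 / 1.108949e-03
Step 5: Eₐ = 6.2200e+04 J/mol = 62.2 kJ/mol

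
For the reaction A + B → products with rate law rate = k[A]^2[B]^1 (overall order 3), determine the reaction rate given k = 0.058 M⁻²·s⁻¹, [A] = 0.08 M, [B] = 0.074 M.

2.747e-05 M/s

Step 1: The rate law is rate = k[A]^2[B]^1, overall order = 2+1 = 3
Step 2: Substitute values: rate = 0.058 × (0.08)^2 × (0.074)^1
Step 3: rate = 0.058 × 0.0064 × 0.074 = 2.74688e-05 M/s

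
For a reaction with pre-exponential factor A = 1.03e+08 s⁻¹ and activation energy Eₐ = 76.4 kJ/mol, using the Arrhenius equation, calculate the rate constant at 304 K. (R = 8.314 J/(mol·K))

7.67e-06 s⁻¹

Step 1: Use the Arrhenius equation: k = A × exp(-Eₐ/RT)
Step 2: Convert Eₐ to J/mol: 76.4 kJ/mol = 76400 J/mol
Step 3: Calculate the exponent: -Eₐ/(RT) = -76400/(8.314 × 304) = -30.22802
Step 4: k = 1.03e+08 × exp(-30.22802)
Step 5: k = 1.03e+08 × 7.44968e-14 = 7.6732e-06 s⁻¹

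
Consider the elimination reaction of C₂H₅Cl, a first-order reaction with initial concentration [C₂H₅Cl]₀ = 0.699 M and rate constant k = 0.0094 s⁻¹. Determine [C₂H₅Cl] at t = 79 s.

0.3326 M

Step 1: For a first-order reaction: [C₂H₅Cl] = [C₂H₅Cl]₀ × e^(-kt)
Step 2: [C₂H₅Cl] = 0.699 × e^(-0.0094 × 79)
Step 3: [C₂H₅Cl] = 0.699 × e^(-0.7426)
Step 4: [C₂H₅Cl] = 0.699 × 0.475875 = 0.3326 M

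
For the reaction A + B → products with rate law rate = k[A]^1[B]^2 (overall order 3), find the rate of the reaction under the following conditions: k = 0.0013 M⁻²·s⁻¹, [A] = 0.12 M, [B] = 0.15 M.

3.51e-06 M/s

Step 1: The rate law is rate = k[A]^1[B]^2, overall order = 1+2 = 3
Step 2: Substitute values: rate = 0.0013 × (0.12)^1 × (0.15)^2
Step 3: rate = 0.0013 × 0.12 × 0.0225 = 3.51e-06 M/s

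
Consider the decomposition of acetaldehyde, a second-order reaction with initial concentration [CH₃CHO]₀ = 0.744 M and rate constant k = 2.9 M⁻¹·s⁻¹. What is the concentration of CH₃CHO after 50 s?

0.006833 M

Step 1: For a second-order reaction: 1/[CH₃CHO] = 1/[CH₃CHO]₀ + kt
Step 2: 1/[CH₃CHO] = 1/0.744 + 2.9 × 50
Step 3: 1/[CH₃CHO] = 1.344 + 145 = 146.3
Step 4: [CH₃CHO] = 1/146.3 = 0.006833 M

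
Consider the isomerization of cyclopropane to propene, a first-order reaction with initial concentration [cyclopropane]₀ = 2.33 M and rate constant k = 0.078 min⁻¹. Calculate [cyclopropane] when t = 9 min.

1.155 M

Step 1: For a first-order reaction: [cyclopropane] = [cyclopropane]₀ × e^(-kt)
Step 2: [cyclopropane] = 2.33 × e^(-0.078 × 9)
Step 3: [cyclopropane] = 2.33 × e^(-0.702)
Step 4: [cyclopropane] = 2.33 × 0.495593 = 1.155 M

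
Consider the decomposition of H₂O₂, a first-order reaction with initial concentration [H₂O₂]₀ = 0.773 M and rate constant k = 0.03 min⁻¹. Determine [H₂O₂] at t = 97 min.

0.04211 M

Step 1: For a first-order reaction: [H₂O₂] = [H₂O₂]₀ × e^(-kt)
Step 2: [H₂O₂] = 0.773 × e^(-0.03 × 97)
Step 3: [H₂O₂] = 0.773 × e^(-2.91)
Step 4: [H₂O₂] = 0.773 × 0.0544757 = 0.04211 M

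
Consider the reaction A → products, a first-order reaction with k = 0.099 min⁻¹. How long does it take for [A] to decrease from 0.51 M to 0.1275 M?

14 min

Step 1: For first-order: t = ln([A]₀/[A])/k
Step 2: t = ln(0.51/0.1275)/0.099
Step 3: t = ln(4)/0.099
Step 4: t = 1.386/0.099 = 14 min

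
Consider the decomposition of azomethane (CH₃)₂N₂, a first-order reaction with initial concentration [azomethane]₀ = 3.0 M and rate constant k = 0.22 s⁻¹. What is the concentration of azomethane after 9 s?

0.4142 M

Step 1: For a first-order reaction: [azomethane] = [azomethane]₀ × e^(-kt)
Step 2: [azomethane] = 3.0 × e^(-0.22 × 9)
Step 3: [azomethane] = 3.0 × e^(-1.98)
Step 4: [azomethane] = 3.0 × 0.138069 = 0.4142 M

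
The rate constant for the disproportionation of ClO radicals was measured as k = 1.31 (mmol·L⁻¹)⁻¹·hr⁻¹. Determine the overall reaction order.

second order (2)

Step 1: The units of k for an nth-order reaction are (concentration)^(1-n)·(time)⁻¹.
Step 2: Here k has units (mmol·L⁻¹)⁻¹·hr⁻¹, so the concentration exponent is -1.
Step 3: 1 - n = -1 ⇒ n = 2. The reaction is second order.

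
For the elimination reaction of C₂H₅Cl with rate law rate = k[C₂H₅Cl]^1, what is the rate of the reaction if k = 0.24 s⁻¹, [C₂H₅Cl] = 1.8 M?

0.432 M/s

Step 1: Identify the rate law: rate = k[C₂H₅Cl]^1
Step 2: Substitute values: rate = 0.24 × (1.8)^1
Step 3: Calculate: rate = 0.24 × 1.8 = 0.432 M/s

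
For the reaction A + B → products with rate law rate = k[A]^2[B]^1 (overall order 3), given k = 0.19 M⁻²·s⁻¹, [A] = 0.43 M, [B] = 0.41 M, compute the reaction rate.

0.0144 M/s

Step 1: The rate law is rate = k[A]^2[B]^1, overall order = 2+1 = 3
Step 2: Substitute values: rate = 0.19 × (0.43)^2 × (0.41)^1
Step 3: rate = 0.19 × 0.1849 × 0.41 = 0.0144037 M/s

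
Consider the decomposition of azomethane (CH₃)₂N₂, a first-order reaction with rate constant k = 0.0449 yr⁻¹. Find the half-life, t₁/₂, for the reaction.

15.44 yr

Step 1: For a first-order reaction, t₁/₂ = ln(2)/k
Step 2: t₁/₂ = ln(2)/0.0449
Step 3: t₁/₂ = 0.6931/0.0449 = 15.44 yr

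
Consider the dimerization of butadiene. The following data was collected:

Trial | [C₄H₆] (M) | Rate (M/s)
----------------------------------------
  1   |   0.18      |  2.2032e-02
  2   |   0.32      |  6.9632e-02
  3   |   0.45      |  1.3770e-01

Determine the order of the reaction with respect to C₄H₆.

second order (2)

Step 1: Compare trials to find order n where rate₂/rate₁ = ([C₄H₆]₂/[C₄H₆]₁)^n
Step 2: rate₂/rate₁ = 6.9632e-02/2.2032e-02 = 3.16
Step 3: [C₄H₆]₂/[C₄H₆]₁ = 0.32/0.18 = 1.778
Step 4: n = ln(3.16)/ln(1.778) = 2.00 ≈ 2
Step 5: The reaction is second order in C₄H₆.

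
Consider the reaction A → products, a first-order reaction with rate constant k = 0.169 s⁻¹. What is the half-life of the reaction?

4.101 s

Step 1: For a first-order reaction, t₁/₂ = ln(2)/k
Step 2: t₁/₂ = ln(2)/0.169
Step 3: t₁/₂ = 0.6931/0.169 = 4.101 s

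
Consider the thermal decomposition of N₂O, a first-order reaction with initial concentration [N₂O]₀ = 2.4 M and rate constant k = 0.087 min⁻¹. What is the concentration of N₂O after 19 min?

0.4595 M

Step 1: For a first-order reaction: [N₂O] = [N₂O]₀ × e^(-kt)
Step 2: [N₂O] = 2.4 × e^(-0.087 × 19)
Step 3: [N₂O] = 2.4 × e^(-1.653)
Step 4: [N₂O] = 2.4 × 0.191475 = 0.4595 M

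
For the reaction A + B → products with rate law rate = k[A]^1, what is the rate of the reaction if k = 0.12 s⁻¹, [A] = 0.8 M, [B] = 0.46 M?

0.096 M/s

Step 1: The rate law is rate = k[A]^1
Step 2: Note that the rate does not depend on [B] (zero order in B).
Step 3: rate = 0.12 × (0.8)^1 = 0.096 M/s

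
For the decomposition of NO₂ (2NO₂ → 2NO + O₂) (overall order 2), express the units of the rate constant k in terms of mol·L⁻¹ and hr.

(mol·L⁻¹)⁻¹·hr⁻¹

Step 1: For overall order n, rate = k × (concentration)^n.
Step 2: Rate has units mol·L⁻¹·hr⁻¹; concentration term has units (mol·L⁻¹)^2.
Step 3: k = rate / (concentration)^n, so units of k = (mol·L⁻¹)^(1-2)·hr⁻¹ = (mol·L⁻¹)⁻¹·hr⁻¹.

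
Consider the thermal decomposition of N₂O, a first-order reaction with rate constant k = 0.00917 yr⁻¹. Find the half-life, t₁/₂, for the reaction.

75.59 yr

Step 1: For a first-order reaction, t₁/₂ = ln(2)/k
Step 2: t₁/₂ = ln(2)/0.00917
Step 3: t₁/₂ = 0.6931/0.00917 = 75.59 yr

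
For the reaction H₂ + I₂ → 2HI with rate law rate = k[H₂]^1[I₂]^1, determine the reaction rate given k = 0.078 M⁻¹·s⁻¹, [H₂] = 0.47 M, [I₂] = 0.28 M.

0.01026 M/s

Step 1: The rate law is rate = k[H₂]^1[I₂]^1
Step 2: Substitute: rate = 0.078 × (0.47)^1 × (0.28)^1
Step 3: rate = 0.078 × 0.47 × 0.28 = 0.0102648 M/s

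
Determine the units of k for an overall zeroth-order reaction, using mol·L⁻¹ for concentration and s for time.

mol·L⁻¹·s⁻¹

Step 1: For overall order n, rate = k × (concentration)^n.
Step 2: Rate has units mol·L⁻¹·s⁻¹; concentration term has units (mol·L⁻¹)^0.
Step 3: k = rate / (concentration)^n, so units of k = (mol·L⁻¹)^(1-0)·s⁻¹ = mol·L⁻¹·s⁻¹.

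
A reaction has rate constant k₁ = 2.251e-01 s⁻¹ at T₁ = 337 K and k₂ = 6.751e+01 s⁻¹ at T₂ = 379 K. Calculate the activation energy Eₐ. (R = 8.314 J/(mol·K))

144.2 kJ/mol

Step 1: Use the two-temperature Arrhenius form: ln(k₂/k₁) = -Eₐ/R × (1/T₂ - 1/T₁)
Step 2: ln(k₂/k₁) = ln(6.751e+01/2.251e-01) = ln(299.911) = 5.70349
Step 3: 1/T₂ - 1/T₁ = 1/379 - 1/337 = -3.288366e-04 K⁻¹
Step 4: Eₐ = -R × ln(k₂/k₁) / (1/T₂ - 1/T₁) = -8.314 × 5.70349 / -3.288366e-04
Step 5: Eₐ = 1.4420e+05 J/mol = 144.2 kJ/mol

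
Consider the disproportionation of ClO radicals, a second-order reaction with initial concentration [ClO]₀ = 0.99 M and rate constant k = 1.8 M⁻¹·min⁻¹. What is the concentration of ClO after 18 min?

0.02993 M

Step 1: For a second-order reaction: 1/[ClO] = 1/[ClO]₀ + kt
Step 2: 1/[ClO] = 1/0.99 + 1.8 × 18
Step 3: 1/[ClO] = 1.01 + 32.4 = 33.41
Step 4: [ClO] = 1/33.41 = 0.02993 M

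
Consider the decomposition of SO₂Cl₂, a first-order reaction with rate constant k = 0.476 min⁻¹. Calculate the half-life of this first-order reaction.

1.456 min

Step 1: For a first-order reaction, t₁/₂ = ln(2)/k
Step 2: t₁/₂ = ln(2)/0.476
Step 3: t₁/₂ = 0.6931/0.476 = 1.456 min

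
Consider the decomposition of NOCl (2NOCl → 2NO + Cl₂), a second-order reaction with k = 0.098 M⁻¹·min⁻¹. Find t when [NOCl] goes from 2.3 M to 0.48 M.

16.82 min

Step 1: For second-order: t = (1/[NOCl] - 1/[NOCl]₀)/k
Step 2: t = (1/0.48 - 1/2.3)/0.098
Step 3: t = (2.083 - 0.4348)/0.098
Step 4: t = 1.649/0.098 = 16.82 min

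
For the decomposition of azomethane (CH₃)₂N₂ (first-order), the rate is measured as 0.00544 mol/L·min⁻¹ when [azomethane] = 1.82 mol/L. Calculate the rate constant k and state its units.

0.002989 min⁻¹

Step 1: rate = k[azomethane]^1, so k = rate / [azomethane]^1.
Step 2: k = 0.00544 / (1.82)^1 = 0.00544 / 1.82.
Step 3: k = 0.002989 min⁻¹.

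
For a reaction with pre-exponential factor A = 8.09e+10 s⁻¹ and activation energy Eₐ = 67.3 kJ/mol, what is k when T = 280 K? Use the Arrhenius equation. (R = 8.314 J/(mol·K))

2.25e-02 s⁻¹

Step 1: Use the Arrhenius equation: k = A × exp(-Eₐ/RT)
Step 2: Convert Eₐ to J/mol: 67.3 kJ/mol = 67300 J/mol
Step 3: Calculate the exponent: -Eₐ/(RT) = -67300/(8.314 × 280) = -28.90993
Step 4: k = 8.09e+10 × exp(-28.90993)
Step 5: k = 8.09e+10 × 2.78341e-13 = 2.2518e-02 s⁻¹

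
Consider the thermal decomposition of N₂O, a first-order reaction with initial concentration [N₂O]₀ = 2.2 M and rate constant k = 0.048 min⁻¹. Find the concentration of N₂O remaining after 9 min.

1.428 M

Step 1: For a first-order reaction: [N₂O] = [N₂O]₀ × e^(-kt)
Step 2: [N₂O] = 2.2 × e^(-0.048 × 9)
Step 3: [N₂O] = 2.2 × e^(-0.432)
Step 4: [N₂O] = 2.2 × 0.649209 = 1.428 M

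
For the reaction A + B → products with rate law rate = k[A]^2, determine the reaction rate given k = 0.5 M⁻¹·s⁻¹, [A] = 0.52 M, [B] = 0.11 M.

0.1352 M/s

Step 1: The rate law is rate = k[A]^2
Step 2: Note that the rate does not depend on [B] (zero order in B).
Step 3: rate = 0.5 × (0.52)^2 = 0.1352 M/s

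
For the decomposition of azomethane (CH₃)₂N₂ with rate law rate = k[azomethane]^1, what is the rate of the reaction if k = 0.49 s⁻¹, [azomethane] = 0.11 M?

0.0539 M/s

Step 1: Identify the rate law: rate = k[azomethane]^1
Step 2: Substitute values: rate = 0.49 × (0.11)^1
Step 3: Calculate: rate = 0.49 × 0.11 = 0.0539 M/s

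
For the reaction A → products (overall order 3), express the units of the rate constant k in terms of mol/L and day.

(mol/L)⁻²·day⁻¹

Step 1: For overall order n, rate = k × (concentration)^n.
Step 2: Rate has units mol/L·day⁻¹; concentration term has units (mol/L)^3.
Step 3: k = rate / (concentration)^n, so units of k = (mol/L)^(1-3)·day⁻¹ = (mol/L)⁻²·day⁻¹.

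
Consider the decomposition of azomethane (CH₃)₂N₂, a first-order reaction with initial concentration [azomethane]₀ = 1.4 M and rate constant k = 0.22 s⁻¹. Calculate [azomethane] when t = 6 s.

0.374 M

Step 1: For a first-order reaction: [azomethane] = [azomethane]₀ × e^(-kt)
Step 2: [azomethane] = 1.4 × e^(-0.22 × 6)
Step 3: [azomethane] = 1.4 × e^(-1.32)
Step 4: [azomethane] = 1.4 × 0.267135 = 0.374 M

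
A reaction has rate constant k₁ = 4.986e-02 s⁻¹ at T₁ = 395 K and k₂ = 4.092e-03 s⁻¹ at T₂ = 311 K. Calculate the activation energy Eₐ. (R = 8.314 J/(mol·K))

30.4 kJ/mol

Step 1: Use the two-temperature Arrhenius form: ln(k₂/k₁) = -Eₐ/R × (1/T₂ - 1/T₁)
Step 2: ln(k₂/k₁) = ln(4.092e-03/4.986e-02) = ln(0.0820698) = -2.50019
Step 3: 1/T₂ - 1/T₁ = 1/311 - 1/395 = 6.837885e-04 K⁻¹
Step 4: Eₐ = -R × ln(k₂/k₁) / (1/T₂ - 1/T₁) = -8.314 × -2.50019 / 6.837885e-04
Step 5: Eₐ = 3.0399e+04 J/mol = 30.4 kJ/mol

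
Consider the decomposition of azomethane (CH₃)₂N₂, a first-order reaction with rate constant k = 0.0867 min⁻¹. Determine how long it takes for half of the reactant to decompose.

7.995 min

Step 1: For a first-order reaction, t₁/₂ = ln(2)/k
Step 2: t₁/₂ = ln(2)/0.0867
Step 3: t₁/₂ = 0.6931/0.0867 = 7.995 min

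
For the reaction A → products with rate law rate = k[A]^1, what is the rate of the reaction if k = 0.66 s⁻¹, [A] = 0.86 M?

0.5676 M/s

Step 1: Identify the rate law: rate = k[A]^1
Step 2: Substitute values: rate = 0.66 × (0.86)^1
Step 3: Calculate: rate = 0.66 × 0.86 = 0.5676 M/s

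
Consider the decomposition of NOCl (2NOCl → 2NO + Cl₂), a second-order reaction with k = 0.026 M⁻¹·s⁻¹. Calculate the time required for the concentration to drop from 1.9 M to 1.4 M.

7.23 s

Step 1: For second-order: t = (1/[NOCl] - 1/[NOCl]₀)/k
Step 2: t = (1/1.4 - 1/1.9)/0.026
Step 3: t = (0.7143 - 0.5263)/0.026
Step 4: t = 0.188/0.026 = 7.23 s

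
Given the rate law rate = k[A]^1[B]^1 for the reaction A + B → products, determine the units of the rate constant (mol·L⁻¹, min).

(mol·L⁻¹)⁻¹·min⁻¹

Step 1: Overall order = 1 + 1 = 2.
Step 2: rate has units mol·L⁻¹·min⁻¹; [A]^1[B]^1 has units (mol·L⁻¹)^2.
Step 3: k = rate/([A]^1[B]^1), so units of k = (mol·L⁻¹)^(1-2)·min⁻¹ = (mol·L⁻¹)⁻¹·min⁻¹.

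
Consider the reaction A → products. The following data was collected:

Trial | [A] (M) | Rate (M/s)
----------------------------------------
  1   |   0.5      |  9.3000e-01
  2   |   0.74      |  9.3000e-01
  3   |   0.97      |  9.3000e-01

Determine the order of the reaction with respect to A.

zeroth order (0)

Step 1: Compare trials - when concentration changes, rate stays constant.
Step 2: rate₂/rate₁ = 9.3000e-01/9.3000e-01 = 1
Step 3: [A]₂/[A]₁ = 0.74/0.5 = 1.48
Step 4: Since rate ratio ≈ (conc ratio)^0, the reaction is zeroth order.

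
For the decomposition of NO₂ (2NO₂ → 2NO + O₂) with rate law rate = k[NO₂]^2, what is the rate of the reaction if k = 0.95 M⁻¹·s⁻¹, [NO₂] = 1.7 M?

2.745 M/s

Step 1: Identify the rate law: rate = k[NO₂]^2
Step 2: Substitute values: rate = 0.95 × (1.7)^2
Step 3: Calculate: rate = 0.95 × 2.89 = 2.7455 M/s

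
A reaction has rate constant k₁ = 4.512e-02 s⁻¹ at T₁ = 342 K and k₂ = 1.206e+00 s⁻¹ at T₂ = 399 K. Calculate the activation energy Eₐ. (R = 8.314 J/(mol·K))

65.4 kJ/mol

Step 1: Use the two-temperature Arrhenius form: ln(k₂/k₁) = -Eₐ/R × (1/T₂ - 1/T₁)
Step 2: ln(k₂/k₁) = ln(1.206e+00/4.512e-02) = ln(26.7287) = 3.28574
Step 3: 1/T₂ - 1/T₁ = 1/399 - 1/342 = -4.177109e-04 K⁻¹
Step 4: Eₐ = -R × ln(k₂/k₁) / (1/T₂ - 1/T₁) = -8.314 × 3.28574 / -4.177109e-04
Step 5: Eₐ = 6.5398e+04 J/mol = 65.4 kJ/mol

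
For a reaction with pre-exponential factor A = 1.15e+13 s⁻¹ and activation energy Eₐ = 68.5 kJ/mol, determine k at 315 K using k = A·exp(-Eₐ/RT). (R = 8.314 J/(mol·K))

5.03e+01 s⁻¹

Step 1: Use the Arrhenius equation: k = A × exp(-Eₐ/RT)
Step 2: Convert Eₐ to J/mol: 68.5 kJ/mol = 68500 J/mol
Step 3: Calculate the exponent: -Eₐ/(RT) = -68500/(8.314 × 315) = -26.15592
Step 4: k = 1.15e+13 × exp(-26.15592)
Step 5: k = 1.15e+13 × 4.37148e-12 = 5.0272e+01 s⁻¹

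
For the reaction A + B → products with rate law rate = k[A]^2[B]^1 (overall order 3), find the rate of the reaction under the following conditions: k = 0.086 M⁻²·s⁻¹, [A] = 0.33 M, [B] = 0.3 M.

0.00281 M/s

Step 1: The rate law is rate = k[A]^2[B]^1, overall order = 2+1 = 3
Step 2: Substitute values: rate = 0.086 × (0.33)^2 × (0.3)^1
Step 3: rate = 0.086 × 0.1089 × 0.3 = 0.00280962 M/s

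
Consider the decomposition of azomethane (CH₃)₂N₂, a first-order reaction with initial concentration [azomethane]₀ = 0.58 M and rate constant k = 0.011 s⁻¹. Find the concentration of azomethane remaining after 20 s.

0.4655 M

Step 1: For a first-order reaction: [azomethane] = [azomethane]₀ × e^(-kt)
Step 2: [azomethane] = 0.58 × e^(-0.011 × 20)
Step 3: [azomethane] = 0.58 × e^(-0.22)
Step 4: [azomethane] = 0.58 × 0.802519 = 0.4655 M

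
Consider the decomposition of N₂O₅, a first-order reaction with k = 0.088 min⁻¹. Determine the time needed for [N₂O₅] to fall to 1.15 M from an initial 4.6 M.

15.75 min

Step 1: For first-order: t = ln([N₂O₅]₀/[N₂O₅])/k
Step 2: t = ln(4.6/1.15)/0.088
Step 3: t = ln(4)/0.088
Step 4: t = 1.386/0.088 = 15.75 min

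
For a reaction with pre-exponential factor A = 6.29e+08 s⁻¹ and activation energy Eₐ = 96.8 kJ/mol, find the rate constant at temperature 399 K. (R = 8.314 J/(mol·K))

1.34e-04 s⁻¹

Step 1: Use the Arrhenius equation: k = A × exp(-Eₐ/RT)
Step 2: Convert Eₐ to J/mol: 96.8 kJ/mol = 96800 J/mol
Step 3: Calculate the exponent: -Eₐ/(RT) = -96800/(8.314 × 399) = -29.18048
Step 4: k = 6.29e+08 × exp(-29.18048)
Step 5: k = 6.29e+08 × 2.12363e-13 = 1.3358e-04 s⁻¹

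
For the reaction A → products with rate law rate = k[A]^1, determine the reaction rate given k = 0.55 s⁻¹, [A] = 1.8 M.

0.99 M/s

Step 1: Identify the rate law: rate = k[A]^1
Step 2: Substitute values: rate = 0.55 × (1.8)^1
Step 3: Calculate: rate = 0.55 × 1.8 = 0.99 M/s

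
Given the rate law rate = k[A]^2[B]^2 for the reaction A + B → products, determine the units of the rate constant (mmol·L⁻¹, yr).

(mmol·L⁻¹)⁻³·yr⁻¹

Step 1: Overall order = 2 + 2 = 4.
Step 2: rate has units mmol·L⁻¹·yr⁻¹; [A]^2[B]^2 has units (mmol·L⁻¹)^4.
Step 3: k = rate/([A]^2[B]^2), so units of k = (mmol·L⁻¹)^(1-4)·yr⁻¹ = (mmol·L⁻¹)⁻³·yr⁻¹.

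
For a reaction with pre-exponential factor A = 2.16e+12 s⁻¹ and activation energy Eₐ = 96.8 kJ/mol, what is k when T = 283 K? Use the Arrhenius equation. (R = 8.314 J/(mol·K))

2.93e-06 s⁻¹

Step 1: Use the Arrhenius equation: k = A × exp(-Eₐ/RT)
Step 2: Convert Eₐ to J/mol: 96.8 kJ/mol = 96800 J/mol
Step 3: Calculate the exponent: -Eₐ/(RT) = -96800/(8.314 × 283) = -41.14138
Step 4: k = 2.16e+12 × exp(-41.14138)
Step 5: k = 2.16e+12 × 1.35683e-18 = 2.9308e-06 s⁻¹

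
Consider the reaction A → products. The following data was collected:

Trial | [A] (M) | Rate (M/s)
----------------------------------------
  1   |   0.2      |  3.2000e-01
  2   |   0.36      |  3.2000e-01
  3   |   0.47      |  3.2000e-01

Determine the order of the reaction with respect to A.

zeroth order (0)

Step 1: Compare trials - when concentration changes, rate stays constant.
Step 2: rate₂/rate₁ = 3.2000e-01/3.2000e-01 = 1
Step 3: [A]₂/[A]₁ = 0.36/0.2 = 1.8
Step 4: Since rate ratio ≈ (conc ratio)^0, the reaction is zeroth order.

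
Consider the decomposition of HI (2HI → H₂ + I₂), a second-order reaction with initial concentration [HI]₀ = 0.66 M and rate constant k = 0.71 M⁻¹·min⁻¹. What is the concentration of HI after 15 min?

0.0822 M

Step 1: For a second-order reaction: 1/[HI] = 1/[HI]₀ + kt
Step 2: 1/[HI] = 1/0.66 + 0.71 × 15
Step 3: 1/[HI] = 1.515 + 10.65 = 12.17
Step 4: [HI] = 1/12.17 = 0.0822 M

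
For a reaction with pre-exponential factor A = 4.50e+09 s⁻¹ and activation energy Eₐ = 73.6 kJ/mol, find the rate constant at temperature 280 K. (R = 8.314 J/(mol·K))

8.37e-05 s⁻¹

Step 1: Use the Arrhenius equation: k = A × exp(-Eₐ/RT)
Step 2: Convert Eₐ to J/mol: 73.6 kJ/mol = 73600 J/mol
Step 3: Calculate the exponent: -Eₐ/(RT) = -73600/(8.314 × 280) = -31.61621
Step 4: k = 4.50e+09 × exp(-31.61621)
Step 5: k = 4.50e+09 × 1.85889e-14 = 8.3650e-05 s⁻¹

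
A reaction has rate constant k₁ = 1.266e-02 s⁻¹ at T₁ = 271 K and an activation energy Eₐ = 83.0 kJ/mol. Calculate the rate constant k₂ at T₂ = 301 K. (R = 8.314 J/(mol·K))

4.977e-01 s⁻¹

Step 1: Use the two-temperature Arrhenius form: ln(k₂/k₁) = -Eₐ/R × (1/T₂ - 1/T₁)
Step 2: Convert Eₐ to J/mol: 83.0 kJ/mol = 83000 J/mol
Step 3: 1/T₂ - 1/T₁ = 1/301 - 1/271 = -3.677778e-04 K⁻¹
Step 4: ln(k₂/k₁) = -83000/8.314 × -3.677778e-04 = 3.67158
Step 5: k₂ = k₁ × exp(3.67158) = 1.266e-02 × 3.93140e+01 = 4.977e-01 s⁻¹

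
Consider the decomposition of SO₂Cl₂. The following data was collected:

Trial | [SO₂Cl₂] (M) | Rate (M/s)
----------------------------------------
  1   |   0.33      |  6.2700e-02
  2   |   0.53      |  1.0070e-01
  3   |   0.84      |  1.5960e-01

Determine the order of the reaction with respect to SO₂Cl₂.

first order (1)

Step 1: Compare trials to find order n where rate₂/rate₁ = ([SO₂Cl₂]₂/[SO₂Cl₂]₁)^n
Step 2: rate₂/rate₁ = 1.0070e-01/6.2700e-02 = 1.606
Step 3: [SO₂Cl₂]₂/[SO₂Cl₂]₁ = 0.53/0.33 = 1.606
Step 4: n = ln(1.606)/ln(1.606) = 1.00 ≈ 1
Step 5: The reaction is first order in SO₂Cl₂.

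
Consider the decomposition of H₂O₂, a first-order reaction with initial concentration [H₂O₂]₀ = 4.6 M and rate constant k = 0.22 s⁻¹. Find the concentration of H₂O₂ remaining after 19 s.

0.07037 M

Step 1: For a first-order reaction: [H₂O₂] = [H₂O₂]₀ × e^(-kt)
Step 2: [H₂O₂] = 4.6 × e^(-0.22 × 19)
Step 3: [H₂O₂] = 4.6 × e^(-4.18)
Step 4: [H₂O₂] = 4.6 × 0.0152985 = 0.07037 M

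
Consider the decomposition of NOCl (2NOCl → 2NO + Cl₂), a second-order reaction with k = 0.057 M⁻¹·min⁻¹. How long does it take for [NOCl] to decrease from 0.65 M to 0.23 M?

49.29 min

Step 1: For second-order: t = (1/[NOCl] - 1/[NOCl]₀)/k
Step 2: t = (1/0.23 - 1/0.65)/0.057
Step 3: t = (4.348 - 1.538)/0.057
Step 4: t = 2.809/0.057 = 49.29 min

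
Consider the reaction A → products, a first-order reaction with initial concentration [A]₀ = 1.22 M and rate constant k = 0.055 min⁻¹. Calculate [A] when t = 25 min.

0.3085 M

Step 1: For a first-order reaction: [A] = [A]₀ × e^(-kt)
Step 2: [A] = 1.22 × e^(-0.055 × 25)
Step 3: [A] = 1.22 × e^(-1.375)
Step 4: [A] = 1.22 × 0.25284 = 0.3085 M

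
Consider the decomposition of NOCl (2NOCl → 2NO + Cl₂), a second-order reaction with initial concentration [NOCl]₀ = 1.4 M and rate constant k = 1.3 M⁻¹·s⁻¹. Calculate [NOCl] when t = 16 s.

0.04648 M

Step 1: For a second-order reaction: 1/[NOCl] = 1/[NOCl]₀ + kt
Step 2: 1/[NOCl] = 1/1.4 + 1.3 × 16
Step 3: 1/[NOCl] = 0.7143 + 20.8 = 21.51
Step 4: [NOCl] = 1/21.51 = 0.04648 M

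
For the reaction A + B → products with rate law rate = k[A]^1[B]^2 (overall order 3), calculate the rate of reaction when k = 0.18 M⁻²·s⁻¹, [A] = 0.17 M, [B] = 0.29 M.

0.002573 M/s

Step 1: The rate law is rate = k[A]^1[B]^2, overall order = 1+2 = 3
Step 2: Substitute values: rate = 0.18 × (0.17)^1 × (0.29)^2
Step 3: rate = 0.18 × 0.17 × 0.0841 = 0.00257346 M/s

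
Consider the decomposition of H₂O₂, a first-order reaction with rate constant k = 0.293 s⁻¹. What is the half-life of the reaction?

2.366 s

Step 1: For a first-order reaction, t₁/₂ = ln(2)/k
Step 2: t₁/₂ = ln(2)/0.293
Step 3: t₁/₂ = 0.6931/0.293 = 2.366 s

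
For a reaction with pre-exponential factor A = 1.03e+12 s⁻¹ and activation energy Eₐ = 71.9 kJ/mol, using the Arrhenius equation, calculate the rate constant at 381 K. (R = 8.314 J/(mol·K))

1.43e+02 s⁻¹

Step 1: Use the Arrhenius equation: k = A × exp(-Eₐ/RT)
Step 2: Convert Eₐ to J/mol: 71.9 kJ/mol = 71900 J/mol
Step 3: Calculate the exponent: -Eₐ/(RT) = -71900/(8.314 × 381) = -22.69833
Step 4: k = 1.03e+12 × exp(-22.69833)
Step 5: k = 1.03e+12 × 1.38752e-10 = 1.4291e+02 s⁻¹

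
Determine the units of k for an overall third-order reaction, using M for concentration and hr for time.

M⁻²·hr⁻¹

Step 1: For overall order n, rate = k × (concentration)^n.
Step 2: Rate has units M·hr⁻¹; concentration term has units M^3.
Step 3: k = rate / (concentration)^n, so units of k = M^(1-3)·hr⁻¹ = M⁻²·hr⁻¹.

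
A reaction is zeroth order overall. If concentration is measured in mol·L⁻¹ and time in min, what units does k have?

mol·L⁻¹·min⁻¹

Step 1: For overall order n, rate = k × (concentration)^n.
Step 2: Rate has units mol·L⁻¹·min⁻¹; concentration term has units (mol·L⁻¹)^0.
Step 3: k = rate / (concentration)^n, so units of k = (mol·L⁻¹)^(1-0)·min⁻¹ = mol·L⁻¹·min⁻¹.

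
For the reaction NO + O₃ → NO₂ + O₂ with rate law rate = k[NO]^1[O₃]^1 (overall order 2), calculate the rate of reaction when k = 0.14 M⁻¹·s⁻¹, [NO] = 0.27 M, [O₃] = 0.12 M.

0.004536 M/s

Step 1: The rate law is rate = k[NO]^1[O₃]^1, overall order = 1+1 = 2
Step 2: Substitute values: rate = 0.14 × (0.27)^1 × (0.12)^1
Step 3: rate = 0.14 × 0.27 × 0.12 = 0.004536 M/s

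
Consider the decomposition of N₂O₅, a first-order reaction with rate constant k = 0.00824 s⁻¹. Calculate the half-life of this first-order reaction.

84.12 s

Step 1: For a first-order reaction, t₁/₂ = ln(2)/k
Step 2: t₁/₂ = ln(2)/0.00824
Step 3: t₁/₂ = 0.6931/0.00824 = 84.12 s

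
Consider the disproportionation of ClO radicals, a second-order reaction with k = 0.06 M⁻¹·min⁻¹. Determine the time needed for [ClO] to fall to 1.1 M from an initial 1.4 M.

3.247 min

Step 1: For second-order: t = (1/[ClO] - 1/[ClO]₀)/k
Step 2: t = (1/1.1 - 1/1.4)/0.06
Step 3: t = (0.9091 - 0.7143)/0.06
Step 4: t = 0.1948/0.06 = 3.247 min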